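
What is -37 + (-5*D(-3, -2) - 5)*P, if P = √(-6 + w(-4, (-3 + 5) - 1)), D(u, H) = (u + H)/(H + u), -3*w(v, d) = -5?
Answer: -37 - 10*I*√39/3 ≈ -37.0 - 20.817*I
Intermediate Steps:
w(v, d) = 5/3 (w(v, d) = -⅓*(-5) = 5/3)
D(u, H) = 1 (D(u, H) = (H + u)/(H + u) = 1)
P = I*√39/3 (P = √(-6 + 5/3) = √(-13/3) = I*√39/3 ≈ 2.0817*I)
-37 + (-5*D(-3, -2) - 5)*P = -37 + (-5*1 - 5)*(I*√39/3) = -37 + (-5 - 5)*(I*√39/3) = -37 - 10*I*√39/3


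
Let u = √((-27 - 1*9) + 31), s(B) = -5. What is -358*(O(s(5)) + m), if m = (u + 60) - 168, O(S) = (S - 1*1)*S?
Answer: 27924 - 358*I*√5 ≈ 27924.0 - 800.51*I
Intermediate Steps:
O(S) = S*(-1 + S) (O(S) = (S - 1)*S = (-1 + S)*S = S*(-1 + S))
u = I*√5 (u = √((-27 - 9) + 31) = √(-36 + 31) = √(-5) = I*√5 ≈ 2.2361*I)
m = -108 + I*√5 (m = (I*√5 + 60) - 168 = (60 + I*√5) - 168 = -108 + I*√5 ≈ -108.0 + 2.2361*I)
-358*(O(s(5)) + m) = -358*(-5*(-1 - 5) + (-108 + I*√5)) = -358*(-5*(-6) + (-108 + I*√5)) = -358*(30 + (-108 + I*√5)) = -358*(-78 + I*√5) = 27924 - 358*I*√5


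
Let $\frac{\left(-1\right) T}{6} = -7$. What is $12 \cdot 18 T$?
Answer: $9072$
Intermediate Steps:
$T = 42$ ($T = \left(-6\right) \left(-7\right) = 42$)
$12 \cdot 18 T = 12 \cdot 18 \cdot 42 = 216 \cdot 42 = 9072$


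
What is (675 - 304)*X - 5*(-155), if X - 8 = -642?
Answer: -234439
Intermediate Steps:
X = -634 (X = 8 - 642 = -634)
(675 - 304)*X - 5*(-155) = (675 - 304)*(-634) - 5*(-155) = 371*(-634) + 775 = -235214 + 775 = -234439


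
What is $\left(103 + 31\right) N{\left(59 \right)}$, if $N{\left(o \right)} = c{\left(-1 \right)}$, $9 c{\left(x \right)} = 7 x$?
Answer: $- \frac{938}{9} \approx -104.22$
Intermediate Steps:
$c{\left(x \right)} = \frac{7 x}{9}$
$N{\left(o \right)} = - \frac{7}{9}$ ($N{\left(o \right)} = \frac{7}{9} \left(-1\right) = - \frac{7}{9}$)
$\left(103 + 31\right) N{\left(59 \right)} = \left(103 + 31\right) \left(- \frac{7}{9}\right) = 134 \left(- \frac{7}{9}\right) = - \frac{938}{9}$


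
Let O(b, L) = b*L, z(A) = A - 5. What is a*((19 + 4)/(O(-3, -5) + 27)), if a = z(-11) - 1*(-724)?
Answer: 2714/7 ≈ 387.71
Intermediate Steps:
z(A) = -5 + A
a = 708 (a = (-5 - 11) - 1*(-724) = -16 + 724 = 708)
O(b, L) = L*b
a*((19 + 4)/(O(-3, -5) + 27)) = 708*((19 + 4)/(-5*(-3) + 27)) = 708*(23/(15 + 27)) = 708*(23/42) = 2714/7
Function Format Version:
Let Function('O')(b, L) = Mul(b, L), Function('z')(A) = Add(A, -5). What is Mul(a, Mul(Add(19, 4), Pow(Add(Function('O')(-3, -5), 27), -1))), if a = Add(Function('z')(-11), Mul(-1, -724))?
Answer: Rational(2714, 7) ≈ 387.71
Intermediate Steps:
Function('z')(A) = Add(-5, A)
a = 708 (a = Add(Add(-5, -11), Mul(-1, -724)) = Add(-16, 724) = 708)
Function('O')(b, L) = Mul(L, b)
Mul(a, Mul(Add(19, 4), Pow(Add(Function('O')(-3, -5), 27), -1))) = Mul(708, Mul(Add(19, 4), Pow(Add(Mul(-5, -3), 27), -1))) = Mul(708, Mul(23, Pow(Add(15, 27), -1))) = Mul(708, Mul(23, Pow(42, -1))) = Mul(708, Mul(23, Rational(1, 42))) = Mul(708, Rational(23, 42)) = Rational(2714, 7)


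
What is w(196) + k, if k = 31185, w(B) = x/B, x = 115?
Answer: 6112375/196 ≈ 31186.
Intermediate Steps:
w(B) = 115/B
w(196) + k = 115/196 + 31185 = 6112375/196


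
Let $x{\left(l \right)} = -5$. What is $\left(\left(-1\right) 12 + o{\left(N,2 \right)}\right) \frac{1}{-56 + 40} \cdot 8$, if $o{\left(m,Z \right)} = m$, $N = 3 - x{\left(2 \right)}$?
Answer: $2$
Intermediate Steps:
$N = 8$ ($N = 3 - -5 = 3 + 5 = 8$)
$\left(\left(-1\right) 12 + o{\left(N,2 \right)}\right) \frac{1}{-56 + 40} \cdot 8 = \left(\left(-1\right) 12 + 8\right) \frac{1}{-56 + 40} \cdot 8 = \left(-12 + 8\right) \frac{1}{-16} \cdot 8 = - 4 \left(\left(- \frac{1}{16}\right) 8\right) = \left(-4\right) \left(- \frac{1}{2}\right) = 2$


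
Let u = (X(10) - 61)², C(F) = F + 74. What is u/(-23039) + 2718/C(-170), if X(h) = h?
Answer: -10478283/368624 ≈ -28.425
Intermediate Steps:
C(F) = 74 + F
u = 2601 (u = (10 - 61)² = (-51)² = 2601)
u/(-23039) + 2718/C(-170) = 2601/(-23039) + 2718/(74 - 170) = 2601*(-1/23039) + 2718/(-96) = -2601/23039 + 2718*(-1/96) = -2601/23039 - 453/16 = -10478283/368624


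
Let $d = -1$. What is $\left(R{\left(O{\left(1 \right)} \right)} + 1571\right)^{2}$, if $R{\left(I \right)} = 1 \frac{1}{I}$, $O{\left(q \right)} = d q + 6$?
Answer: $\frac{61716736}{25} \approx 2.4687 \cdot 10^{6}$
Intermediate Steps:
$O{\left(q \right)} = 6 - q$ ($O{\left(q \right)} = - q + 6 = 6 - q$)
$R{\left(I \right)} = \frac{1}{I}$
$\left(R{\left(O{\left(1 \right)} \right)} + 1571\right)^{2} = \left(\frac{1}{6 - 1} + 1571\right)^{2} = \left(\frac{1}{5} + 1571\right)^{2} = \left(\frac{7856}{5}\right)^{2} = \frac{61716736}{25}$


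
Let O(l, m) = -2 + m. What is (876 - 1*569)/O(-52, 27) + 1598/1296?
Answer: 218911/16200 ≈ 13.513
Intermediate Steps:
(876 - 1*569)/O(-52, 27) + 1598/1296 = (876 - 1*569)/(-2 + 27) + 1598/1296 = (876 - 569)/25 + 1598*(1/1296) = 307*(1/25) + 799/648 = 307/25 + 799/648 = 218911/16200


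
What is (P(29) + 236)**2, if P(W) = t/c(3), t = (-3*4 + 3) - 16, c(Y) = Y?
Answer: 466489/9 ≈ 51832.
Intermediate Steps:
t = -25 (t = (-12 + 3) - 16 = -9 - 16 = -25)
P(W) = -25/3
(P(29) + 236)**2 = (-25/3 + 236)**2 = (683/3)**2 = 466489/9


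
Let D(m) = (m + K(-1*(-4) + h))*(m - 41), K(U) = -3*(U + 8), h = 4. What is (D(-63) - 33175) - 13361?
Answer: -34992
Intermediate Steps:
K(U) = -24 - 3*U (K(U) = -3*(8 + U) = -24 - 3*U)
D(m) = (-48 + m)*(-41 + m) (D(m) = (m + (-24 - 3*(-1*(-4) + 4)))*(m - 41) = (m + (-24 - 3*(4 + 4)))*(-41 + m) = (m + (-24 - 3*8))*(-41 + m) = (m + (-24 - 24))*(-41 + m) = (m - 48)*(-41 + m) = (-48 + m)*(-41 + m))
(D(-63) - 33175) - 13361 = ((1968 + (-63)**2 - 89*(-63)) - 33175) - 13361 = ((1968 + 3969 + 5607) - 33175) - 13361 = (11544 - 33175) - 13361 = -21631 - 13361 = -34992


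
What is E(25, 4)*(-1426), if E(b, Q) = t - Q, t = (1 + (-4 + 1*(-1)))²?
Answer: -17112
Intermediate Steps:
t = 16 (t = (1 + (-4 - 1))² = (1 - 5)² = (-4)² = 16)
E(b, Q) = 16 - Q
E(25, 4)*(-1426) = (16 - 1*4)*(-1426) = (16 - 4)*(-1426) = 12*(-1426) = -17112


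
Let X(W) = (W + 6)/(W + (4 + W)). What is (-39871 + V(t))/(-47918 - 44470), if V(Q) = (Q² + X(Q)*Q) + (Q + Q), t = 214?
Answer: -348947/4988952 ≈ -0.069944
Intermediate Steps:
X(W) = (6 + W)/(4 + 2*W)
V(Q) = Q² + 2*Q + Q*(6 + Q)/(2*(2 + Q)) (V(Q) = (Q² + ((6 + Q)/(2*(2 + Q)))*Q) + (Q + Q) = (Q² + Q*(6 + Q)/(2*(2 + Q))) + 2*Q = Q² + 2*Q + Q*(6 + Q)/(2*(2 + Q)))
(-39871 + V(t))/(-47918 - 44470) = (-39871 + (½)*214*(6 + 214 + 2*(2 + 214)²)/(2 + 214))/(-47918 - 44470) = (-39871 + (½)*214*(6 + 214 + 2*216²)/216)/(-92388) = (-39871 + (½)*214*(1/216)*(6 + 214 + 2*46656))*(-1/92388) = (-39871 + (½)*214*(1/216)*(6 + 214 + 93312))*(-1/92388) = (-39871 + (½)*214*(1/216)*93532)*(-1/92388) = (-39871 + 2501981/54)*(-1/92388) = (348947/54)*(-1/92388) = -348947/4988952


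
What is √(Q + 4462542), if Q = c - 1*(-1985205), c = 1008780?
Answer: 3*√828503 ≈ 2730.7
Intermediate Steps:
Q = 2993985 (Q = 1008780 - 1*(-1985205) = 1008780 + 1985205 = 2993985)
√(Q + 4462542) = √(2993985 + 4462542) = √7456527 = 3*√828503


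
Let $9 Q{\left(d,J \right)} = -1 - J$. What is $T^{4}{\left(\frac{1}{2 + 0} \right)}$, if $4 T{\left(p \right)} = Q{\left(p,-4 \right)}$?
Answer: $\frac{1}{20736} \approx 4.8225 \cdot 10^{-5}$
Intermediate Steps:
$Q{\left(d,J \right)} = - \frac{1}{9} - \frac{J}{9}$ ($Q{\left(d,J \right)} = \frac{-1 - J}{9} = - \frac{1}{9} - \frac{J}{9}$)
$T{\left(p \right)} = \frac{1}{12}$ ($T{\left(p \right)} = \frac{- \frac{1}{9} - - \frac{4}{9}}{4} = \frac{- \frac{1}{9} + \frac{4}{9}}{4} = \frac{1}{4} \cdot \frac{1}{3} = \frac{1}{12}$)
$T^{4}{\left(\frac{1}{2 + 0} \right)} = \left(\frac{1}{12}\right)^{4} = \frac{1}{20736}$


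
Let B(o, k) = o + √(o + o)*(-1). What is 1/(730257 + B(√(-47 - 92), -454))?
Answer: 1/(730257 + I*√139 - √2*139^(¼)*√I) ≈ 1.3694e-6 - 2.0e-11*I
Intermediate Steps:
B(o, k) = o - √2*√o (B(o, k) = o + √(2*o)*(-1) = o + (√2*√o)*(-1) = o - √2*√o)
1/(730257 + B(√(-47 - 92), -454)) = 1/(730257 + (√(-47 - 92) - √2*√(√(-47 - 92)))) = 1/(730257 + (√(-139) - √2*√(√(-139)))) = 1/(730257 + (I*√139 - √2*√(I*√139))) = 1/(730257 + (I*√139 - √2*139^(¼)*√I)) = 1/(730257 + I*√139 - √2*139^(¼)*√I)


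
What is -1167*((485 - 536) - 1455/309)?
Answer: 6696246/103 ≈ 65012.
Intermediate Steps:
-1167*((485 - 536) - 1455/309) = -1167*(-51 - 1455*1/309) = -1167*(-51 - 485/103) = -1167*(-5738/103) = 6696246/103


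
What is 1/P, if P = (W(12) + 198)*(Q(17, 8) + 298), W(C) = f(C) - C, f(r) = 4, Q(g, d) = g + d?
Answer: 1/61370 ≈ 1.6295e-5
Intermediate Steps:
Q(g, d) = d + g
W(C) = 4 - C
P = 61370 (P = ((4 - 1*12) + 198)*((8 + 17) + 298) = ((4 - 12) + 198)*(25 + 298) = (-8 + 198)*323 = 190*323 = 61370)
1/P = 1/61370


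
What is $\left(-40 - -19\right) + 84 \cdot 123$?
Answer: $10311$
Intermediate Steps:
$\left(-40 - -19\right) + 84 \cdot 123 = \left(-40 + 19\right) + 10332 = -21 + 10332 = 10311$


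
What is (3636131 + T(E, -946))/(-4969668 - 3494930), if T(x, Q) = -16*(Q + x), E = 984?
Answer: -3635523/8464598 ≈ -0.42950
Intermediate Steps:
T(x, Q) = -16*Q - 16*x
(3636131 + T(E, -946))/(-4969668 - 3494930) = (3636131 + (-16*(-946) - 16*984))/(-4969668 - 3494930) = (3636131 + (15136 - 15744))/(-8464598) = (3636131 - 608)*(-1/8464598) = 3635523*(-1/8464598) = -3635523/8464598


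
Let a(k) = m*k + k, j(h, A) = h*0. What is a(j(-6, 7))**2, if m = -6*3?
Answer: 0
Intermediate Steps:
m = -18
j(h, A) = 0
a(k) = -17*k (a(k) = -18*k + k = -17*k)
a(j(-6, 7))**2 = (-17*0)**2 = 0**2 = 0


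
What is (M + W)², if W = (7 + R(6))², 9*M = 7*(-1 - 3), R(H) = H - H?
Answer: 170569/81 ≈ 2105.8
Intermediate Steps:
R(H) = 0
M = -28/9 (M = (7*(-1 - 3))/9 = (7*(-4))/9 = (⅑)*(-28) = -28/9 ≈ -3.1111)
W = 49 (W = (7 + 0)² = 7² = 49)
(M + W)² = (-28/9 + 49)² = (413/9)² = 170569/81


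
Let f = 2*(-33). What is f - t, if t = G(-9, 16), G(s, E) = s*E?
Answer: 78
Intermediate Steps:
f = -66
G(s, E) = E*s
t = -144 (t = 16*(-9) = -144)
f - t = -66 - 1*(-144) = -66 + 144 = 78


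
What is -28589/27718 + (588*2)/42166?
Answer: -586443703/584378594 ≈ -1.0035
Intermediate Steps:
-28589/27718 + (588*2)/42166 = -28589*1/27718 + 1176*(1/42166) = -28589/27718 + 588/21083 = -586443703/584378594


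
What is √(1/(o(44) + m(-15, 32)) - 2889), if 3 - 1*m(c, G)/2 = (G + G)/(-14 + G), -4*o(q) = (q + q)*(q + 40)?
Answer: 3*I*√88902945286/16642 ≈ 53.749*I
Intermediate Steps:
o(q) = -q*(40 + q)/2 (o(q) = -(q + q)*(q + 40)/4 = -2*q*(40 + q)/4 = -q*(40 + q)/2)
m(c, G) = 6 - 4*G/(-14 + G) (m(c, G) = 6 - 2*(G + G)/(-14 + G) = 6 - 2*2*G/(-14 + G) = 6 - 4*G/(-14 + G))
√(1/(o(44) + m(-15, 32)) - 2889) = √(1/(-½*44*(40 + 44) + 2*(-42 + 32)/(-14 + 32)) - 2889) = √(1/(-½*44*84 + 2*(-10)/18) - 2889) = √(1/(-1848 + 2*(1/18)*(-10)) - 2889) = √(1/(-1848 - 10/9) - 2889) = √(1/(-16642/9) - 2889) = √(-9/16642 - 2889) = √(-48078747/16642) = 3*I*√88902945286/16642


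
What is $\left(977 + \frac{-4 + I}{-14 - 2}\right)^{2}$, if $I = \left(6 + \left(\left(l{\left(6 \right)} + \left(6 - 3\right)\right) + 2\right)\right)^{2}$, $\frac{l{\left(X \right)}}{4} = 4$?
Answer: $\frac{222218649}{256} \approx 8.6804 \cdot 10^{5}$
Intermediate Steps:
$l{\left(X \right)} = 16$ ($l{\left(X \right)} = 4 \cdot 4 = 16$)
$I = 729$ ($I = \left(6 + \left(\left(16 + \left(6 - 3\right)\right) + 2\right)\right)^{2} = \left(6 + \left(\left(16 + 3\right) + 2\right)\right)^{2} = \left(6 + \left(19 + 2\right)\right)^{2} = \left(6 + 21\right)^{2} = 27^{2} = 729$)
$\left(977 + \frac{-4 + I}{-14 - 2}\right)^{2} = \left(977 + \frac{-4 + 729}{-14 - 2}\right)^{2} = \left(977 + \frac{1}{-16} \cdot 725\right)^{2} = \left(977 - \frac{725}{16}\right)^{2} = \left(\frac{14907}{16}\right)^{2} = \frac{222218649}{256}$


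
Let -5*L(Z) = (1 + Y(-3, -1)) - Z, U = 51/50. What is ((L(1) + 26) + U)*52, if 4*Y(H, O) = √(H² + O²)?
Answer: 35126/25 - 13*√10/5 ≈ 1396.8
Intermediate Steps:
U = 51/50 (U = 51*(1/50) = 51/50 ≈ 1.0200)
Y(H, O) = √(H² + O²)/4
L(Z) = -⅕ - √10/20 + Z/5 (L(Z) = -((1 + √((-3)² + (-1)²)/4) - Z)/5 = -((1 + √(9 + 1)/4) - Z)/5 = -((1 + √10/4) - Z)/5 = -(1 - Z + √10/4)/5 = -⅕ - √10/20 + Z/5)
((L(1) + 26) + U)*52 = (((-⅕ - √10/20 + (⅕)*1) + 26) + 51/50)*52 = (((-⅕ - √10/20 + ⅕) + 26) + 51/50)*52 = ((-√10/20 + 26) + 51/50)*52 = ((26 - √10/20) + 51/50)*52 = (1351/50 - √10/20)*52 = 35126/25 - 13*√10/5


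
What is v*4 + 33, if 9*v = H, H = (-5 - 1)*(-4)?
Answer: 131/3 ≈ 43.667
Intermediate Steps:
H = 24 (H = -6*(-4) = 24)
v = 8/3 (v = (1/9)*24 = 8/3 ≈ 2.6667)
v*4 + 33 = (8/3)*4 + 33 = 32/3 + 33 = 131/3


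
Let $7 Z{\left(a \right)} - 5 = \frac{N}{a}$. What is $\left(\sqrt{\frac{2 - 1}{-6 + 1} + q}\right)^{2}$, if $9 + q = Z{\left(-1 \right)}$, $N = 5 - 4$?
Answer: $- \frac{302}{35} \approx -8.6286$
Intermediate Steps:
$N = 1$ ($N = 5 - 4 = 1$)
$Z{\left(a \right)} = \frac{5}{7} + \frac{1}{7 a}$ ($Z{\left(a \right)} = \frac{5}{7} + \frac{1 \frac{1}{a}}{7} = \frac{5}{7} + \frac{1}{7 a}$)
$q = - \frac{59}{7}$ ($q = -9 + \frac{1 + 5 \left(-1\right)}{7 \left(-1\right)} = -9 + \frac{1}{7} \left(-1\right) \left(1 - 5\right) = -9 + \frac{1}{7} \left(-1\right) \left(-4\right) = -9 + \frac{4}{7} = - \frac{59}{7} \approx -8.4286$)
$\left(\sqrt{\frac{2 - 1}{-6 + 1} + q}\right)^{2} = \left(\sqrt{\frac{2 - 1}{-6 + 1} - \frac{59}{7}}\right)^{2} = \left(\sqrt{\frac{2 + \left(-2 + 1\right)}{-5} - \frac{59}{7}}\right)^{2} = \left(\sqrt{\left(2 - 1\right) \left(- \frac{1}{5}\right) - \frac{59}{7}}\right)^{2} = \left(\sqrt{1 \left(- \frac{1}{5}\right) - \frac{59}{7}}\right)^{2} = \left(\sqrt{- \frac{1}{5} - \frac{59}{7}}\right)^{2} = \left(\sqrt{- \frac{302}{35}}\right)^{2} = \left(\frac{i \sqrt{10570}}{35}\right)^{2} = - \frac{302}{35}$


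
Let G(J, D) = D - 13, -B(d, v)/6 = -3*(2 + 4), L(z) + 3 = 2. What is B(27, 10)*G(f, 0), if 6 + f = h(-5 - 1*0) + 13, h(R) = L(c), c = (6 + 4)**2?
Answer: -1404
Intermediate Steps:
c = 100 (c = 10**2 = 100)
L(z) = -1 (L(z) = -3 + 2 = -1)
h(R) = -1
f = 6 (f = -6 + (-1 + 13) = -6 + 12 = 6)
B(d, v) = 108 (B(d, v) = -(-18)*(2 + 4) = -(-18)*6 = -6*(-18) = 108)
G(J, D) = -13 + D
B(27, 10)*G(f, 0) = 108*(-13 + 0) = 108*(-13) = -1404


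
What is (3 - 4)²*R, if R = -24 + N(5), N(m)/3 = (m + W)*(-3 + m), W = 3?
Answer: 24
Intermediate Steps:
N(m) = 3*(-3 + m)*(3 + m) (N(m) = 3*((m + 3)*(-3 + m)) = 3*((3 + m)*(-3 + m)) = 3*((-3 + m)*(3 + m)) = 3*(-3 + m)*(3 + m))
R = 24 (R = -24 + (-27 + 3*5²) = -24 + (-27 + 3*25) = -24 + (-27 + 75) = -24 + 48 = 24)
(3 - 4)²*R = (3 - 4)²*24 = (-1)²*24 = 1*24 = 24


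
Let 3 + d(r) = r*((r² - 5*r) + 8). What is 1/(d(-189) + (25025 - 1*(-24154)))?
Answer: -1/6882210 ≈ -1.4530e-7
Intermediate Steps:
d(r) = -3 + r*(8 + r² - 5*r) (d(r) = -3 + r*((r² - 5*r) + 8) = -3 + r*(8 + r² - 5*r))
1/(d(-189) + (25025 - 1*(-24154))) = 1/((-3 + (-189)³ - 5*(-189)² + 8*(-189)) + (25025 - 1*(-24154))) = 1/((-3 - 6751269 - 5*35721 - 1512) + (25025 + 24154)) = 1/((-3 - 6751269 - 178605 - 1512) + 49179) = 1/(-6931389 + 49179) = 1/(-6882210) = -1/6882210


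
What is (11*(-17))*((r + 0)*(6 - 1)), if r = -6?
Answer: 5610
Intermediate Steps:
(11*(-17))*((r + 0)*(6 - 1)) = (11*(-17))*((-6 + 0)*(6 - 1)) = -(-1122)*5 = -187*(-30) = 5610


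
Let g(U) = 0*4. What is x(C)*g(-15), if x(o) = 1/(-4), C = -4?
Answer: 0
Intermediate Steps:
x(o) = -¼
g(U) = 0
x(C)*g(-15) = -¼*0 = 0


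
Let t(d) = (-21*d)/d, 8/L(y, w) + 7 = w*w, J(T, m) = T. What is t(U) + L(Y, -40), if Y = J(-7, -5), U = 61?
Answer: -33445/1593 ≈ -20.995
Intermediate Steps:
Y = -7
L(y, w) = 8/(-7 + w**2) (L(y, w) = 8/(-7 + w*w) = 8/(-7 + w**2))
t(d) = -21
t(U) + L(Y, -40) = -21 + 8/(-7 + (-40)**2) = -21 + 8/(-7 + 1600) = -21 + 8/1593 = -33445/1593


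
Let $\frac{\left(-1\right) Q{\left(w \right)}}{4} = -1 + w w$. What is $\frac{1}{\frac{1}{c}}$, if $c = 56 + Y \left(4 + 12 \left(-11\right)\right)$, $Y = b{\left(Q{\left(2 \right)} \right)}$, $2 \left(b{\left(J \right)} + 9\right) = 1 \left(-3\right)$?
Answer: $1400$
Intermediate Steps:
$Q{\left(w \right)} = 4 - 4 w^{2}$ ($Q{\left(w \right)} = - 4 \left(-1 + w w\right) = - 4 \left(-1 + w^{2}\right) = 4 - 4 w^{2}$)
$b{\left(J \right)} = - \frac{21}{2}$ ($b{\left(J \right)} = -9 + \frac{1 \left(-3\right)}{2} = -9 + \frac{1}{2} \left(-3\right) = -9 - \frac{3}{2} = - \frac{21}{2}$)
$Y = - \frac{21}{2} \approx -10.5$
$c = 1400$ ($c = 56 - \frac{21 \left(4 + 12 \left(-11\right)\right)}{2} = 56 - \frac{21 \left(4 - 132\right)}{2} = 56 - -1344 = 56 + 1344 = 1400$)
$\frac{1}{\frac{1}{c}} = \frac{1}{\frac{1}{1400}} = 1400$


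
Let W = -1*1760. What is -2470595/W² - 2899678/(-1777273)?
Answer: 918224157073/1101056168960 ≈ 0.83395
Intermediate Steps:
W = -1760
-2470595/W² - 2899678/(-1777273) = -2470595/((-1760)²) - 2899678/(-1777273) = -2470595/3097600 - 2899678*(-1/1777273) = -2470595*1/3097600 + 2899678/1777273 = -494119/619520 + 2899678/1777273 = 918224157073/1101056168960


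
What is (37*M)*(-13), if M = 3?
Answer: -1443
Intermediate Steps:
(37*M)*(-13) = (37*3)*(-13) = 111*(-13) = -1443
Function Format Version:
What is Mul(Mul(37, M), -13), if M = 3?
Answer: -1443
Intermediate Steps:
Mul(Mul(37, M), -13) = Mul(Mul(37, 3), -13) = Mul(111, -13) = -1443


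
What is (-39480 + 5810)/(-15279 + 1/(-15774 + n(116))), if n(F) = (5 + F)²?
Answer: 19074055/8655554 ≈ 2.2037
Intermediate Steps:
(-39480 + 5810)/(-15279 + 1/(-15774 + n(116))) = (-39480 + 5810)/(-15279 + 1/(-15774 + (5 + 116)²)) = -33670/(-15279 + 1/(-15774 + 121²)) = -33670/(-15279 + 1/(-15774 + 14641)) = -33670/(-15279 + 1/(-1133)) = -33670/(-15279 - 1/1133) = -33670/(-17311108/1133) = -33670*(-1133/17311108) = 19074055/8655554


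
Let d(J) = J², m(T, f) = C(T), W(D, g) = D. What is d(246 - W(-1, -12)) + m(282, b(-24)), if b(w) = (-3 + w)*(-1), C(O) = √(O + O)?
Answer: 61009 + 2*√141 ≈ 61033.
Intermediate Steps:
C(O) = √2*√O (C(O) = √(2*O) = √2*√O)
b(w) = 3 - w
m(T, f) = √2*√T
d(246 - W(-1, -12)) + m(282, b(-24)) = (246 - 1*(-1))² + √2*√282 = (246 + 1)² + 2*√141 = 247² + 2*√141 = 61009 + 2*√141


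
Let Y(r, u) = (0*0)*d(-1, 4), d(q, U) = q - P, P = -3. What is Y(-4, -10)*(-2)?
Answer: 0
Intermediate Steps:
d(q, U) = 3 + q (d(q, U) = q - 1*(-3) = q + 3 = 3 + q)
Y(r, u) = 0 (Y(r, u) = (0*0)*(3 - 1) = 0*2 = 0)
Y(-4, -10)*(-2) = 0*(-2) = 0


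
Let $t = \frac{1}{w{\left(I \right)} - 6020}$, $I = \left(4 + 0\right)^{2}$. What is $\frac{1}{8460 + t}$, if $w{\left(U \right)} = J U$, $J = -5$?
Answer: $\frac{6100}{51605999} \approx 0.0001182$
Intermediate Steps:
$I = 16$ ($I = 4^{2} = 16$)
$w{\left(U \right)} = - 5 U$
$t = - \frac{1}{6100}$ ($t = \frac{1}{\left(-5\right) 16 - 6020} = \frac{1}{-80 - 6020} = \frac{1}{-6100} = - \frac{1}{6100} \approx -0.00016393$)
$\frac{1}{8460 + t} = \frac{1}{8460 - \frac{1}{6100}} = \frac{1}{\frac{51605999}{6100}} = \frac{6100}{51605999}$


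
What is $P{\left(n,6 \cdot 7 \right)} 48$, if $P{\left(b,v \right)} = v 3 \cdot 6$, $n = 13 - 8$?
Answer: $36288$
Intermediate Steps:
$n = 5$
$P{\left(b,v \right)} = 18 v$ ($P{\left(b,v \right)} = 3 v 6 = 18 v$)
$P{\left(n,6 \cdot 7 \right)} 48 = 18 \cdot 6 \cdot 7 \cdot 48 = 18 \cdot 42 \cdot 48 = 756 \cdot 48 = 36288$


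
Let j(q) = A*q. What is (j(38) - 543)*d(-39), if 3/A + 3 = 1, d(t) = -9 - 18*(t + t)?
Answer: -837000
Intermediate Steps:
d(t) = -9 - 36*t
A = -3/2 (A = 3/(-3 + 1) = 3/(-2) = 3*(-1/2) = -3/2 ≈ -1.5000)
j(q) = -3*q/2
(j(38) - 543)*d(-39) = (-3/2*38 - 543)*(-9 - 36*(-39)) = (-57 - 543)*(-9 + 1404) = -600*1395 = -837000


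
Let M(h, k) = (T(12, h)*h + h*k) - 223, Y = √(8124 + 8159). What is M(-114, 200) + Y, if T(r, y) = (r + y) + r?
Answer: -12763 + √16283 ≈ -12635.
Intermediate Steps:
T(r, y) = y + 2*r
Y = √16283 ≈ 127.60
M(h, k) = -223 + h*k + h*(24 + h) (M(h, k) = ((h + 2*12)*h + h*k) - 223 = ((h + 24)*h + h*k) - 223 = ((24 + h)*h + h*k) - 223 = (h*(24 + h) + h*k) - 223 = (h*k + h*(24 + h)) - 223 = -223 + h*k + h*(24 + h))
M(-114, 200) + Y = (-223 - 114*200 - 114*(24 - 114)) + √16283 = (-223 - 22800 - 114*(-90)) + √16283 = (-223 - 22800 + 10260) + √16283 = -12763 + √16283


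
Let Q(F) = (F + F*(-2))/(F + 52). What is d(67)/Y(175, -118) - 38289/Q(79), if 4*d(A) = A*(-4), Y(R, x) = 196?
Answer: 983103071/15484 ≈ 63492.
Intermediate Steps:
Q(F) = -F/(52 + F) (Q(F) = (F - 2*F)/(52 + F) = (-F)/(52 + F) = -F/(52 + F))
d(A) = -A (d(A) = (A*(-4))/4 = (-4*A)/4 = -A)
d(67)/Y(175, -118) - 38289/Q(79) = -1*67/196 - 38289/((-1*79/(52 + 79))) = -67*1/196 - 38289/((-1*79/131)) = -67/196 - 38289/((-1*79*1/131)) = -67/196 - 38289/(-79/131) = -67/196 - 38289*(-131/79) = -67/196 + 5015859/79 = 983103071/15484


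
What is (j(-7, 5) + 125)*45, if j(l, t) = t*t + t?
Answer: 6975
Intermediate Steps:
j(l, t) = t + t² (j(l, t) = t² + t = t + t²)
(j(-7, 5) + 125)*45 = (5*(1 + 5) + 125)*45 = (5*6 + 125)*45 = (30 + 125)*45 = 155*45 = 6975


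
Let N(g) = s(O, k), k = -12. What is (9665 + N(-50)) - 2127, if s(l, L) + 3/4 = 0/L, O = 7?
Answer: 30149/4 ≈ 7537.3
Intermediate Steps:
s(l, L) = -3/4 (s(l, L) = -3/4 + 0/L = -3/4 + 0 = -3/4)
N(g) = -3/4
(9665 + N(-50)) - 2127 = (9665 - 3/4) - 2127 = 38657/4 - 2127 = 30149/4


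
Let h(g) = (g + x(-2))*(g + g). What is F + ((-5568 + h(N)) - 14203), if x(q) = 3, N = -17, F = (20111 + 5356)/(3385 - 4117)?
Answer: -4716469/244 ≈ -19330.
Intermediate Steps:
F = -8489/244 (F = 25467/(-732) = 25467*(-1/732) = -8489/244 ≈ -34.791)
h(g) = 2*g*(3 + g) (h(g) = (g + 3)*(g + g) = (3 + g)*(2*g) = 2*g*(3 + g))
F + ((-5568 + h(N)) - 14203) = -8489/244 + ((-5568 + 2*(-17)*(3 - 17)) - 14203) = -8489/244 + ((-5568 + 2*(-17)*(-14)) - 14203) = -8489/244 + ((-5568 + 476) - 14203) = -8489/244 + (-5092 - 14203) = -8489/244 - 19295 = -4716469/244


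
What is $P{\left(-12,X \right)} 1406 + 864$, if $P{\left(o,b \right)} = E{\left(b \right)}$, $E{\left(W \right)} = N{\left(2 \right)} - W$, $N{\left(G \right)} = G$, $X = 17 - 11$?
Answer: $-4760$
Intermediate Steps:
$X = 6$ ($X = 17 - 11 = 6$)
$E{\left(W \right)} = 2 - W$
$P{\left(o,b \right)} = 2 - b$
$P{\left(-12,X \right)} 1406 + 864 = \left(2 - 6\right) 1406 + 864 = \left(-4\right) 1406 + 864 = -5624 + 864 = -4760$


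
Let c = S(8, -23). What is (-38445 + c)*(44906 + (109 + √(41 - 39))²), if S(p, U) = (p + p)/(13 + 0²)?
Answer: -28381381741/13 - 108949642*√2/13 ≈ -2.1950e+9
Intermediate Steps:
S(p, U) = 2*p/13 (S(p, U) = (2*p)/(13 + 0) = (2*p)/13 = (2*p)*(1/13) = 2*p/13)
c = 16/13 (c = (2/13)*8 = 16/13 ≈ 1.2308)
(-38445 + c)*(44906 + (109 + √(41 - 39))²) = (-38445 + 16/13)*(44906 + (109 + √(41 - 39))²) = -499769*(44906 + (109 + √2)²)/13 = -22442626714/13 - 499769*(109 + √2)²/13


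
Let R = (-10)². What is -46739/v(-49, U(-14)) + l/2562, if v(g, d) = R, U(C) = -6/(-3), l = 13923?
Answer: -2817929/6100 ≈ -461.96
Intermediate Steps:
R = 100
U(C) = 2 (U(C) = -6*(-⅓) = 2)
v(g, d) = 100
-46739/v(-49, U(-14)) + l/2562 = -46739/100 + 13923/2562 = -46739*1/100 + 13923*(1/2562) = -46739/100 + 663/122 = -2817929/6100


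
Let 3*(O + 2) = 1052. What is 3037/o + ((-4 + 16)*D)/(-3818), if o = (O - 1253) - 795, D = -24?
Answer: -16658787/9732082 ≈ -1.7117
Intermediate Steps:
O = 1046/3 (O = -2 + (⅓)*1052 = -2 + 1052/3 = 1046/3 ≈ 348.67)
o = -5098/3 (o = (1046/3 - 1253) - 795 = -2713/3 - 795 = -5098/3 ≈ -1699.3)
3037/o + ((-4 + 16)*D)/(-3818) = 3037/(-5098/3) + ((-4 + 16)*(-24))/(-3818) = 3037*(-3/5098) + (12*(-24))*(-1/3818) = -9111/5098 - 288*(-1/3818) = -9111/5098 + 144/1909 = -16658787/9732082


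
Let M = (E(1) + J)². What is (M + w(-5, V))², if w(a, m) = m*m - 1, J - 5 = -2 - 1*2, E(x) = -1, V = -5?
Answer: 576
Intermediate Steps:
J = 1 (J = 5 + (-2 - 1*2) = 5 + (-2 - 2) = 5 - 4 = 1)
w(a, m) = -1 + m² (w(a, m) = m² - 1 = -1 + m²)
M = 0 (M = (-1 + 1)² = 0² = 0)
(M + w(-5, V))² = (0 + (-1 + (-5)²))² = (0 + (-1 + 25))² = (0 + 24)² = 24² = 576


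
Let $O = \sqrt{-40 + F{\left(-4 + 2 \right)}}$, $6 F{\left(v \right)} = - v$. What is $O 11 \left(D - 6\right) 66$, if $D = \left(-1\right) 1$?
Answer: $- 1694 i \sqrt{357} \approx - 32007.0 i$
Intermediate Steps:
$D = -1$
$F{\left(v \right)} = - \frac{v}{6}$ ($F{\left(v \right)} = \frac{\left(-1\right) v}{6} = - \frac{v}{6}$)
$O = \frac{i \sqrt{357}}{3}$ ($O = \sqrt{-40 - \frac{-4 + 2}{6}} = \sqrt{-40 - - \frac{1}{3}} = \sqrt{-40 + \frac{1}{3}} = \sqrt{- \frac{119}{3}} = \frac{i \sqrt{357}}{3} \approx 6.2981 i$)
$O 11 \left(D - 6\right) 66 = \frac{i \sqrt{357}}{3} \cdot 11 \left(-1 - 6\right) 66 = \frac{i \sqrt{357}}{3} \cdot 11 \left(-7\right) 66 = \frac{i \sqrt{357}}{3} \left(-77\right) 66 = - \frac{77 i \sqrt{357}}{3} \cdot 66 = - 1694 i \sqrt{357}$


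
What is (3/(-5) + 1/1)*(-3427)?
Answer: -6854/5 ≈ -1370.8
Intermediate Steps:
(3/(-5) + 1/1)*(-3427) = (3*(-⅕) + 1*1)*(-3427) = (-⅗ + 1)*(-3427) = (⅖)*(-3427) = -6854/5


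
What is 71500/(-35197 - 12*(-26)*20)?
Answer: -71500/28957 ≈ -2.4692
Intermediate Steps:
71500/(-35197 - 12*(-26)*20) = 71500/(-35197 - (-312)*20) = 71500/(-35197 - 1*(-6240)) = 71500/(-35197 + 6240) = 71500/(-28957) = 71500*(-1/28957) = -71500/28957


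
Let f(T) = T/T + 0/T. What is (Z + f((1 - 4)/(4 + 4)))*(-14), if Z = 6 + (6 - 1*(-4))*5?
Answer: -798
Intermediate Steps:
Z = 56 (Z = 6 + (6 + 4)*5 = 6 + 10*5 = 6 + 50 = 56)
f(T) = 1 (f(T) = 1 + 0 = 1)
(Z + f((1 - 4)/(4 + 4)))*(-14) = (56 + 1)*(-14) = 57*(-14) = -798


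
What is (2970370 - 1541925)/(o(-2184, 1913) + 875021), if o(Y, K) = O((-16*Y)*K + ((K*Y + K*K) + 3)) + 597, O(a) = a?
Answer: 285689/13441014 ≈ 0.021255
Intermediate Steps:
o(Y, K) = 600 + K² - 15*K*Y (o(Y, K) = ((-16*Y)*K + ((K*Y + K*K) + 3)) + 597 = (-16*K*Y + ((K*Y + K²) + 3)) + 597 = (-16*K*Y + ((K² + K*Y) + 3)) + 597 = (-16*K*Y + (3 + K² + K*Y)) + 597 = (3 + K² - 15*K*Y) + 597 = 600 + K² - 15*K*Y)
(2970370 - 1541925)/(o(-2184, 1913) + 875021) = (2970370 - 1541925)/((600 + 1913² - 15*1913*(-2184)) + 875021) = 1428445/((600 + 3659569 + 62669880) + 875021) = 1428445/(66330049 + 875021) = 1428445/67205070 = 1428445*(1/67205070) = 285689/13441014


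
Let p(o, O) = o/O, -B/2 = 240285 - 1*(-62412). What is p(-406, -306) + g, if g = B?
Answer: -92625079/153 ≈ -6.0539e+5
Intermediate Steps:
B = -605394 (B = -2*(240285 - 1*(-62412)) = -2*(240285 + 62412) = -2*302697 = -605394)
g = -605394
p(-406, -306) + g = -406/(-306) - 605394 = -406*(-1/306) - 605394 = 203/153 - 605394 = -92625079/153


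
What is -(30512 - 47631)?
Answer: 17119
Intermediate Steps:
-(30512 - 47631) = -1*(-17119) = 17119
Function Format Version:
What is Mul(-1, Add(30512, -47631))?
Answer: 17119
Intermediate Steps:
Mul(-1, Add(30512, -47631)) = Mul(-1, -17119) = 17119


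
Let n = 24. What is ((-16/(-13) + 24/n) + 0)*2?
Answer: 58/13 ≈ 4.4615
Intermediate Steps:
((-16/(-13) + 24/n) + 0)*2 = ((-16/(-13) + 24/24) + 0)*2 = ((-16*(-1/13) + 24*(1/24)) + 0)*2 = ((16/13 + 1) + 0)*2 = (29/13 + 0)*2 = (29/13)*2 = 58/13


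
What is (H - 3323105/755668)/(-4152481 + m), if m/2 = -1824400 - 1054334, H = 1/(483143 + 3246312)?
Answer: 1770481400301/3989787656799364580 ≈ 4.4375e-7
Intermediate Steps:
H = 1/3729455 ≈ 2.6814e-7
m = -5757468 (m = 2*(-1824400 - 1054334) = 2*(-2878734) = -5757468)
(H - 3323105/755668)/(-4152481 + m) = (1/3729455 - 3323105/755668)/(-4152481 - 5757468) = (1/3729455 - 3323105*1/755668)/(-9909949) = (1/3729455 - 3323105/755668)*(-1/9909949) = -12393369802107/2818229800940*(-1/9909949) = 1770481400301/3989787656799364580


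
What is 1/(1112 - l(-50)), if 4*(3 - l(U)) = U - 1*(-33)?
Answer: 4/4419 ≈ 0.00090518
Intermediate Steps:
l(U) = -21/4 - U/4 (l(U) = 3 - (U - 1*(-33))/4 = 3 - (U + 33)/4 = 3 - (33 + U)/4 = 3 + (-33/4 - U/4) = -21/4 - U/4)
1/(1112 - l(-50)) = 1/(1112 - (-21/4 - ¼*(-50))) = 1/(1112 - (-21/4 + 25/2)) = 1/(1112 - 1*29/4) = 1/(1112 - 29/4) = 1/(4419/4) = 4/4419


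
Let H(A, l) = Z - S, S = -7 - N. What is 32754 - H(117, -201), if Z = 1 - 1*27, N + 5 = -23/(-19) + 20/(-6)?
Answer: 1868467/57 ≈ 32780.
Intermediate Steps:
N = -406/57 (N = -5 + (-23/(-19) + 20/(-6)) = -5 + (-23*(-1/19) + 20*(-1/6)) = -5 + (23/19 - 10/3) = -5 - 121/57 = -406/57 ≈ -7.1228)
Z = -26 (Z = 1 - 27 = -26)
S = 7/57 (S = -7 - 1*(-406/57) = -7 + 406/57 = 7/57 ≈ 0.12281)
H(A, l) = -1489/57 (H(A, l) = -26 - 1*7/57 = -26 - 7/57 = -1489/57)
32754 - H(117, -201) = 32754 - 1*(-1489/57) = 32754 + 1489/57 = 1868467/57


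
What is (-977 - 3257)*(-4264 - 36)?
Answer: 18206200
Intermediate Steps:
(-977 - 3257)*(-4264 - 36) = -4234*(-4300) = 18206200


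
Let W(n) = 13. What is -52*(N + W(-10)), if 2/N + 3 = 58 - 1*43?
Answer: -2054/3 ≈ -684.67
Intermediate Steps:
N = 1/6 (N = 2/(-3 + (58 - 1*43)) = 2/(-3 + (58 - 43)) = 2/(-3 + 15) = 2/12 = 2*(1/12) = 1/6 ≈ 0.16667)
-52*(N + W(-10)) = -52*(1/6 + 13) = -52*79/6 = -2054/3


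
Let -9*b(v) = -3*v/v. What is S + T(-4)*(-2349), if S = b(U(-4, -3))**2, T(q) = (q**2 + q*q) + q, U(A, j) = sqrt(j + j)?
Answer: -591947/9 ≈ -65772.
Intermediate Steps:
U(A, j) = sqrt(2)*sqrt(j) (U(A, j) = sqrt(2*j) = sqrt(2)*sqrt(j))
b(v) = 1/3 (b(v) = -(-1)*v/v/3 = -(-1)/3 = -1/9*(-3) = 1/3)
T(q) = q + 2*q**2 (T(q) = (q**2 + q**2) + q = 2*q**2 + q = q + 2*q**2)
S = 1/9 (S = (1/3)**2 = 1/9 ≈ 0.11111)
S + T(-4)*(-2349) = 1/9 - 4*(1 + 2*(-4))*(-2349) = 1/9 - 4*(1 - 8)*(-2349) = 1/9 - 4*(-7)*(-2349) = 1/9 + 28*(-2349) = 1/9 - 65772 = -591947/9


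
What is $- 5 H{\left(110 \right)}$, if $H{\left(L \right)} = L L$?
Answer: $-60500$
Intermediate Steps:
$H{\left(L \right)} = L^{2}$
$- 5 H{\left(110 \right)} = - 5 \cdot 110^{2} = \left(-5\right) 12100 = -60500$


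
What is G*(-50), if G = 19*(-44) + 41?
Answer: 39750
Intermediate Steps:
G = -795 (G = -836 + 41 = -795)
G*(-50) = -795*(-50) = 39750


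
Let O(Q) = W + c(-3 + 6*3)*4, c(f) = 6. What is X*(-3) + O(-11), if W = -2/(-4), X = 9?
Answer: -5/2 ≈ -2.5000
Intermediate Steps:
W = 1/2 (W = -2*(-1/4) = 1/2 ≈ 0.50000)
O(Q) = 49/2 (O(Q) = 1/2 + 6*4 = 1/2 + 24 = 49/2)
X*(-3) + O(-11) = 9*(-3) + 49/2 = -27 + 49/2 = -5/2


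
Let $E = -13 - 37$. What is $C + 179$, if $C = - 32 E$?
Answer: $1779$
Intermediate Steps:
$E = -50$ ($E = -13 - 37 = -50$)
$C = 1600$ ($C = \left(-32\right) \left(-50\right) = 1600$)
$C + 179 = 1600 + 179 = 1779$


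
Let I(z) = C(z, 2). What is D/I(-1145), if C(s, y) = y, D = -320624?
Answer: -160312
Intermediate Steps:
I(z) = 2
D/I(-1145) = -320624/2 = -320624*½ = -160312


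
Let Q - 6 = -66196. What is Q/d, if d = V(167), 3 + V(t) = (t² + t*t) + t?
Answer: -33095/27971 ≈ -1.1832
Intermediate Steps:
Q = -66190 (Q = 6 - 66196 = -66190)
V(t) = -3 + t + 2*t² (V(t) = -3 + ((t² + t*t) + t) = -3 + ((t² + t²) + t) = -3 + (2*t² + t) = -3 + (t + 2*t²) = -3 + t + 2*t²)
d = 55942 (d = -3 + 167 + 2*167² = -3 + 167 + 2*27889 = -3 + 167 + 55778 = 55942)
Q/d = -66190/55942 = -66190*1/55942 = -33095/27971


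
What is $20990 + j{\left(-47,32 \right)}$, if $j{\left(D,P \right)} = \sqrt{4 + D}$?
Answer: $20990 + i \sqrt{43} \approx 20990.0 + 6.5574 i$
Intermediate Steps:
$20990 + j{\left(-47,32 \right)} = 20990 + \sqrt{4 - 47} = 20990 + \sqrt{-43} = 20990 + i \sqrt{43}$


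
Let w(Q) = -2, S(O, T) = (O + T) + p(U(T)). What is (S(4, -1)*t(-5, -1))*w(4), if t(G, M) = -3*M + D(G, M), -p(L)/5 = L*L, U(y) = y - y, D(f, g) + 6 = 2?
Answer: 6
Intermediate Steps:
D(f, g) = -4 (D(f, g) = -6 + 2 = -4)
U(y) = 0
p(L) = -5*L**2 (p(L) = -5*L*L = -5*L**2)
t(G, M) = -4 - 3*M (t(G, M) = -3*M - 4 = -4 - 3*M)
S(O, T) = O + T (S(O, T) = (O + T) - 5*0**2 = (O + T) - 5*0 = (O + T) + 0 = O + T)
(S(4, -1)*t(-5, -1))*w(4) = ((4 - 1)*(-4 - 3*(-1)))*(-2) = (3*(-4 + 3))*(-2) = (3*(-1))*(-2) = -3*(-2) = 6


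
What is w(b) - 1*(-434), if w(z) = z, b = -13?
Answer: 421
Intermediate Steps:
w(b) - 1*(-434) = -13 - 1*(-434) = -13 + 434 = 421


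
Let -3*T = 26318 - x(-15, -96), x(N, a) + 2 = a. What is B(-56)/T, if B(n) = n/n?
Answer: -3/26416 ≈ -0.00011357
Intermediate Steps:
B(n) = 1
x(N, a) = -2 + a
T = -26416/3 (T = -(26318 - (-2 - 96))/3 = -(26318 - 1*(-98))/3 = -(26318 + 98)/3 = -1/3*26416 = -26416/3 ≈ -8805.3)
B(-56)/T = 1/(-26416/3) = 1*(-3/26416) = -3/26416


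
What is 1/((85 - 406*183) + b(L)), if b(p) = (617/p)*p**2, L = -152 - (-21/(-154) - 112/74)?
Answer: -814/136057901 ≈ -5.9827e-6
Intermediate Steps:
L = -122607/814 (L = -152 - (-21*(-1/154) - 112*1/74) = -152 - (3/22 - 56/37) = -152 - 1*(-1121/814) = -152 + 1121/814 = -122607/814 ≈ -150.62)
b(p) = 617*p
1/((85 - 406*183) + b(L)) = 1/((85 - 406*183) + 617*(-122607/814)) = 1/((85 - 74298) - 75648519/814) = 1/(-74213 - 75648519/814) = 1/(-136057901/814) = -814/136057901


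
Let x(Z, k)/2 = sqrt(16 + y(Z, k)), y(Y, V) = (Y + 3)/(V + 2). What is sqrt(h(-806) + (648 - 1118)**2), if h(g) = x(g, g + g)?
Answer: sqrt(143148722500 + 805*sqrt(42766430))/805 ≈ 470.01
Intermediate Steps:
y(Y, V) = (3 + Y)/(2 + V)
x(Z, k) = 2*sqrt(16 + (3 + Z)/(2 + k))
h(g) = 2*sqrt((35 + 33*g)/(2 + 2*g)) (h(g) = 2*sqrt((35 + g + 16*(g + g))/(2 + (g + g))) = 2*sqrt((35 + g + 16*(2*g))/(2 + 2*g)) = 2*sqrt((35 + g + 32*g)/(2 + 2*g)) = 2*sqrt((35 + 33*g)/(2 + 2*g)))
sqrt(h(-806) + (648 - 1118)**2) = sqrt(sqrt(2)*sqrt((35 + 33*(-806))/(1 - 806)) + (648 - 1118)**2) = sqrt(sqrt(2)*sqrt((35 - 26598)/(-805)) + (-470)**2) = sqrt(sqrt(2)*sqrt(-1/805*(-26563)) + 220900) = sqrt(sqrt(2)*sqrt(26563/805) + 220900) = sqrt(sqrt(2)*(sqrt(21383215)/805) + 220900) = sqrt(sqrt(42766430)/805 + 220900) = sqrt(220900 + sqrt(42766430)/805)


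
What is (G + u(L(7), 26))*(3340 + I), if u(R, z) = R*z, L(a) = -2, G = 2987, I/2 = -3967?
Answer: -13483390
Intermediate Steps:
I = -7934 (I = 2*(-3967) = -7934)
(G + u(L(7), 26))*(3340 + I) = (2987 - 2*26)*(3340 - 7934) = (2987 - 52)*(-4594) = 2935*(-4594) = -13483390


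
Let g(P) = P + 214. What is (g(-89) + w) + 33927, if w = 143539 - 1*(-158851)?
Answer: 336442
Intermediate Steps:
g(P) = 214 + P
w = 302390 (w = 143539 + 158851 = 302390)
(g(-89) + w) + 33927 = ((214 - 89) + 302390) + 33927 = (125 + 302390) + 33927 = 302515 + 33927 = 336442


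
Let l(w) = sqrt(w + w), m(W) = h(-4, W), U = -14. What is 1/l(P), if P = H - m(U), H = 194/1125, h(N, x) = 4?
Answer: -15*I*sqrt(10765)/4306 ≈ -0.36143*I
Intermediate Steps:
m(W) = 4
H = 194/1125 (H = 194*(1/1125) = 194/1125 ≈ 0.17244)
P = -4306/1125 (P = 194/1125 - 1*4 = 194/1125 - 4 = -4306/1125 ≈ -3.8276)
l(w) = sqrt(2)*sqrt(w) (l(w) = sqrt(2*w) = sqrt(2)*sqrt(w))
1/l(P) = 1/(sqrt(2)*sqrt(-4306/1125)) = 1/(sqrt(2)*(I*sqrt(21530)/75)) = 1/(2*I*sqrt(10765)/75) = -15*I*sqrt(10765)/4306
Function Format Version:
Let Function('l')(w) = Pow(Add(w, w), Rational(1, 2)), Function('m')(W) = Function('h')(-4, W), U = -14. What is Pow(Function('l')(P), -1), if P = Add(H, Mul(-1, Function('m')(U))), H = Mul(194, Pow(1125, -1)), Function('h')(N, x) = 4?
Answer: Mul(Rational(-15, 4306), I, Pow(10765, Rational(1, 2))) ≈ Mul(-0.36143, I)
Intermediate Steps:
Function('m')(W) = 4
H = Rational(194, 1125) (H = Mul(194, Rational(1, 1125)) = Rational(194, 1125) ≈ 0.17244)
P = Rational(-4306, 1125) (P = Add(Rational(194, 1125), Mul(-1, 4)) = Add(Rational(194, 1125), -4) = Rational(-4306, 1125) ≈ -3.8276)
Function('l')(w) = Mul(Pow(2, Rational(1, 2)), Pow(w, Rational(1, 2))) (Function('l')(w) = Pow(Mul(2, w), Rational(1, 2)) = Mul(Pow(2, Rational(1, 2)), Pow(w, Rational(1, 2))))
Pow(Function('l')(P), -1) = Pow(Mul(Pow(2, Rational(1, 2)), Pow(Rational(-4306, 1125), Rational(1, 2))), -1) = Pow(Mul(Pow(2, Rational(1, 2)), Mul(Rational(1, 75), I, Pow(21530, Rational(1, 2)))), -1) = Pow(Mul(Rational(2, 75), I, Pow(10765, Rational(1, 2))), -1) = Mul(Rational(-15, 4306), I, Pow(10765, Rational(1, 2)))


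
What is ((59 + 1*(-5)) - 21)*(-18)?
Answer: -594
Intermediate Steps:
((59 + 1*(-5)) - 21)*(-18) = ((59 - 5) - 21)*(-18) = (54 - 21)*(-18) = 33*(-18) = -594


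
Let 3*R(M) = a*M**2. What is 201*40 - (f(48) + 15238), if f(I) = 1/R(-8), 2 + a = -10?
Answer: -1842687/256 ≈ -7198.0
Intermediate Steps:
a = -12 (a = -2 - 10 = -12)
R(M) = -4*M**2 (R(M) = (-12*M**2)/3 = -4*M**2)
f(I) = -1/256 (f(I) = 1/(-4*(-8)**2) = 1/(-4*64) = 1/(-256) = -1/256)
201*40 - (f(48) + 15238) = 201*40 - (-1/256 + 15238) = 8040 - 1*3900927/256 = 8040 - 3900927/256 = -1842687/256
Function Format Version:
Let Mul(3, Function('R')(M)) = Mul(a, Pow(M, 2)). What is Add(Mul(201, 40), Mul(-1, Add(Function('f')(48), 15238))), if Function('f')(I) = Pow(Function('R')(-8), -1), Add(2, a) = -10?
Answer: Rational(-1842687, 256) ≈ -7198.0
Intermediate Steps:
a = -12 (a = Add(-2, -10) = -12)
Function('R')(M) = Mul(-4, Pow(M, 2)) (Function('R')(M) = Mul(Rational(1, 3), Mul(-12, Pow(M, 2))) = Mul(-4, Pow(M, 2)))
Function('f')(I) = Rational(-1, 256) (Function('f')(I) = Pow(Mul(-4, Pow(-8, 2)), -1) = Pow(Mul(-4, 64), -1) = Pow(-256, -1) = Rational(-1, 256))
Add(Mul(201, 40), Mul(-1, Add(Function('f')(48), 15238))) = Add(Mul(201, 40), Mul(-1, Add(Rational(-1, 256), 15238))) = Add(8040, Mul(-1, Rational(3900927, 256))) = Add(8040, Rational(-3900927, 256)) = Rational(-1842687, 256)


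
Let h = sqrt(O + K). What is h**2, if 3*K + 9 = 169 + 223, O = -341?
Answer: -640/3 ≈ -213.33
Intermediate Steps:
K = 383/3 (K = -3 + (169 + 223)/3 = -3 + (1/3)*392 = -3 + 392/3 = 383/3 ≈ 127.67)
h = 8*I*sqrt(30)/3 (h = sqrt(-341 + 383/3) = sqrt(-640/3) = 8*I*sqrt(30)/3 ≈ 14.606*I)
h**2 = (8*I*sqrt(30)/3)**2 = -640/3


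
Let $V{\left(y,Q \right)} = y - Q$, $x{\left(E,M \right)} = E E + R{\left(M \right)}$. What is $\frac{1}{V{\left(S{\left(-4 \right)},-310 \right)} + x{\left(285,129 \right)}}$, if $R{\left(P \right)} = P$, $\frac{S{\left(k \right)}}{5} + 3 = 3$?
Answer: $\frac{1}{81664} \approx 1.2245 \cdot 10^{-5}$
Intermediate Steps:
$S{\left(k \right)} = 0$ ($S{\left(k \right)} = -15 + 5 \cdot 3 = -15 + 15 = 0$)
$x{\left(E,M \right)} = M + E^{2}$ ($x{\left(E,M \right)} = E E + M = E^{2} + M = M + E^{2}$)
$V{\left(y,Q \right)} = y - Q$
$\frac{1}{V{\left(S{\left(-4 \right)},-310 \right)} + x{\left(285,129 \right)}} = \frac{1}{\left(0 - -310\right) + \left(129 + 285^{2}\right)} = \frac{1}{\left(0 + 310\right) + \left(129 + 81225\right)} = \frac{1}{310 + 81354} = \frac{1}{81664}$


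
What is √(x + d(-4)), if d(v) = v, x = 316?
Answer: 2*√78 ≈ 17.664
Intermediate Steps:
√(x + d(-4)) = √(316 - 4) = √312 = 2*√78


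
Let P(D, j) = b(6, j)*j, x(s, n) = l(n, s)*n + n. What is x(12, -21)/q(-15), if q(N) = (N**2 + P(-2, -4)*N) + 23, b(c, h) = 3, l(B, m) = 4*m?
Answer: -1029/428 ≈ -2.4042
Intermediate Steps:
x(s, n) = n + 4*n*s (x(s, n) = (4*s)*n + n = 4*n*s + n = n + 4*n*s)
P(D, j) = 3*j
q(N) = 23 + N**2 - 12*N (q(N) = (N**2 + (3*(-4))*N) + 23 = (N**2 - 12*N) + 23 = 23 + N**2 - 12*N)
x(12, -21)/q(-15) = (-21*(1 + 4*12))/(23 + (-15)**2 - 12*(-15)) = (-21*(1 + 48))/(23 + 225 + 180) = -21*49/428 = -1029*1/428 = -1029/428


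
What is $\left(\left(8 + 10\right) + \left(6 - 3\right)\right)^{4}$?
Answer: $194481$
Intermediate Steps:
$\left(\left(8 + 10\right) + \left(6 - 3\right)\right)^{4} = \left(18 + \left(6 - 3\right)\right)^{4} = \left(18 + 3\right)^{4} = 21^{4} = 194481$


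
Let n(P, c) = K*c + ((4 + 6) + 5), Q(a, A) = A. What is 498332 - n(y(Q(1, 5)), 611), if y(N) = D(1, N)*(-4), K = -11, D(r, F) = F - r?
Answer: 505038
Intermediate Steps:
y(N) = 4 - 4*N (y(N) = (N - 1*1)*(-4) = (N - 1)*(-4) = (-1 + N)*(-4) = 4 - 4*N)
n(P, c) = 15 - 11*c (n(P, c) = -11*c + ((4 + 6) + 5) = -11*c + (10 + 5) = -11*c + 15 = 15 - 11*c)
498332 - n(y(Q(1, 5)), 611) = 498332 - (15 - 11*611) = 498332 - (15 - 6721) = 498332 - 1*(-6706) = 498332 + 6706 = 505038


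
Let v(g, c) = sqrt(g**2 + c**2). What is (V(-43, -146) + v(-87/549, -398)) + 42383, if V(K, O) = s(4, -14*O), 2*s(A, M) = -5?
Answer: 84761/2 + sqrt(5304792397)/183 ≈ 42779.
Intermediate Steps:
v(g, c) = sqrt(c**2 + g**2)
s(A, M) = -5/2 (s(A, M) = (1/2)*(-5) = -5/2)
V(K, O) = -5/2
(V(-43, -146) + v(-87/549, -398)) + 42383 = (-5/2 + sqrt((-398)**2 + (-87/549)**2)) + 42383 = (-5/2 + sqrt(158404 + (-87*1/549)**2)) + 42383 = (-5/2 + sqrt(158404 + (-29/183)**2)) + 42383 = (-5/2 + sqrt(158404 + 841/33489)) + 42383 = (-5/2 + sqrt(5304792397/33489)) + 42383 = (-5/2 + sqrt(5304792397)/183) + 42383 = 84761/2 + sqrt(5304792397)/183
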